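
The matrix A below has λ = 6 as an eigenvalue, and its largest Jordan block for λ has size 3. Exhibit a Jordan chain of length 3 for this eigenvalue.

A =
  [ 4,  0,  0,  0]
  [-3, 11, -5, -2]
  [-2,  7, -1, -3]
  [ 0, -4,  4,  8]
A Jordan chain for λ = 6 of length 3:
v_1 = (0, -2, -2, 0)ᵀ
v_2 = (0, 5, 7, -4)ᵀ
v_3 = (0, 1, 0, 0)ᵀ

Let N = A − (6)·I. We want v_3 with N^3 v_3 = 0 but N^2 v_3 ≠ 0; then v_{j-1} := N · v_j for j = 3, …, 2.

Pick v_3 = (0, 1, 0, 0)ᵀ.
Then v_2 = N · v_3 = (0, 5, 7, -4)ᵀ.
Then v_1 = N · v_2 = (0, -2, -2, 0)ᵀ.

Sanity check: (A − (6)·I) v_1 = (0, 0, 0, 0)ᵀ = 0. ✓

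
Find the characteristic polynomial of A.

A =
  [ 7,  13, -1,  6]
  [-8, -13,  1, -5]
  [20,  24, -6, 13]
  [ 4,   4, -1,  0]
x^4 + 12*x^3 + 54*x^2 + 108*x + 81

Expanding det(x·I − A) (e.g. by cofactor expansion or by noting that A is similar to its Jordan form J, which has the same characteristic polynomial as A) gives
  χ_A(x) = x^4 + 12*x^3 + 54*x^2 + 108*x + 81
which factors as (x + 3)^4. The eigenvalues (with algebraic multiplicities) are λ = -3 with multiplicity 4.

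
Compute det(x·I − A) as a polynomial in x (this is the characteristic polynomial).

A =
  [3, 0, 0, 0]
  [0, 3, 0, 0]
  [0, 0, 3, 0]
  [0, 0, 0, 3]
x^4 - 12*x^3 + 54*x^2 - 108*x + 81

Expanding det(x·I − A) (e.g. by cofactor expansion or by noting that A is similar to its Jordan form J, which has the same characteristic polynomial as A) gives
  χ_A(x) = x^4 - 12*x^3 + 54*x^2 - 108*x + 81
which factors as (x - 3)^4. The eigenvalues (with algebraic multiplicities) are λ = 3 with multiplicity 4.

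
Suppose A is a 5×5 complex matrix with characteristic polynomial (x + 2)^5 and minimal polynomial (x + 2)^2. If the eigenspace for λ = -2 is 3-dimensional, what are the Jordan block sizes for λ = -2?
Block sizes for λ = -2: [2, 2, 1]

Step 1 — from the characteristic polynomial, algebraic multiplicity of λ = -2 is 5. From dim ker(A − (-2)·I) = 3, there are exactly 3 Jordan blocks for λ = -2.
Step 2 — from the minimal polynomial, the factor (x + 2)^2 tells us the largest block for λ = -2 has size 2.
Step 3 — with total size 5, 3 blocks, and largest block 2, the block sizes (in nonincreasing order) are [2, 2, 1].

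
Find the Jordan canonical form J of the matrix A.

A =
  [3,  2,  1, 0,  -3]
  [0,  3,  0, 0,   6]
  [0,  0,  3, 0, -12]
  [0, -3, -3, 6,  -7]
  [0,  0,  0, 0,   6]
J_2(3) ⊕ J_1(3) ⊕ J_2(6)

The characteristic polynomial is
  det(x·I − A) = x^5 - 21*x^4 + 171*x^3 - 675*x^2 + 1296*x - 972 = (x - 6)^2*(x - 3)^3

Eigenvalues and multiplicities (the geometric multiplicity of λ is n − rank(A − λI), which equals the number of Jordan blocks for λ):
  λ = 3: algebraic multiplicity = 3, geometric multiplicity = 2
  λ = 6: algebraic multiplicity = 2, geometric multiplicity = 1

Determining the block sizes for each eigenvalue:
  λ = 3: 2 blocks summing to 3 forces exactly one block of size 2 and the rest size 1 → block sizes [2, 1]
  λ = 6: one block (gm = 1), so the single block has size am = 2 → block sizes [2]

Assembling the blocks gives a Jordan form
J =
  [3, 1, 0, 0, 0]
  [0, 3, 0, 0, 0]
  [0, 0, 3, 0, 0]
  [0, 0, 0, 6, 1]
  [0, 0, 0, 0, 6]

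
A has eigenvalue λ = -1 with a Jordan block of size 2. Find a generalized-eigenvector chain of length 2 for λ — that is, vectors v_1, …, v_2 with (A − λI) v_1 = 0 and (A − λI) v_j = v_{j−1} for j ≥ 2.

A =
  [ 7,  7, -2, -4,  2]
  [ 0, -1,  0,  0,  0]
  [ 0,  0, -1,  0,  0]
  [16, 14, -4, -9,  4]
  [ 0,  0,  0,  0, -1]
A Jordan chain for λ = -1 of length 2:
v_1 = (8, 0, 0, 16, 0)ᵀ
v_2 = (1, 0, 0, 0, 0)ᵀ

Let N = A − (-1)·I. We want v_2 with N^2 v_2 = 0 but N^1 v_2 ≠ 0; then v_{j-1} := N · v_j for j = 2, …, 2.

Pick v_2 = (1, 0, 0, 0, 0)ᵀ.
Then v_1 = N · v_2 = (8, 0, 0, 16, 0)ᵀ.

Sanity check: (A − (-1)·I) v_1 = (0, 0, 0, 0, 0)ᵀ = 0. ✓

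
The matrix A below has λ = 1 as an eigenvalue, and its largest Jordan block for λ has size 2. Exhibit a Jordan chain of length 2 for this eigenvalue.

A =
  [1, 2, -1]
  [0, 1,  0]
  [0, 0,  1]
A Jordan chain for λ = 1 of length 2:
v_1 = (2, 0, 0)ᵀ
v_2 = (0, 1, 0)ᵀ

Let N = A − (1)·I. We want v_2 with N^2 v_2 = 0 but N^1 v_2 ≠ 0; then v_{j-1} := N · v_j for j = 2, …, 2.

Pick v_2 = (0, 1, 0)ᵀ.
Then v_1 = N · v_2 = (2, 0, 0)ᵀ.

Sanity check: (A − (1)·I) v_1 = (0, 0, 0)ᵀ = 0. ✓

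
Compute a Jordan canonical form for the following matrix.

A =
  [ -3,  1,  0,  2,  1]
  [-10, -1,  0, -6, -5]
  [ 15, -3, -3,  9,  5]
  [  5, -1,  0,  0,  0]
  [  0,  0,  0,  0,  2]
J_2(-3) ⊕ J_1(-3) ⊕ J_2(2)

The characteristic polynomial is
  det(x·I − A) = x^5 + 5*x^4 - 5*x^3 - 45*x^2 + 108 = (x - 2)^2*(x + 3)^3

Eigenvalues and multiplicities (the geometric multiplicity of λ is n − rank(A − λI), which equals the number of Jordan blocks for λ):
  λ = -3: algebraic multiplicity = 3, geometric multiplicity = 2
  λ = 2: algebraic multiplicity = 2, geometric multiplicity = 1

Determining the block sizes for each eigenvalue:
  λ = -3: 2 blocks summing to 3 forces exactly one block of size 2 and the rest size 1 → block sizes [2, 1]
  λ = 2: one block (gm = 1), so the single block has size am = 2 → block sizes [2]

Assembling the blocks gives a Jordan form
J =
  [-3,  1,  0, 0, 0]
  [ 0, -3,  0, 0, 0]
  [ 0,  0, -3, 0, 0]
  [ 0,  0,  0, 2, 1]
  [ 0,  0,  0, 0, 2]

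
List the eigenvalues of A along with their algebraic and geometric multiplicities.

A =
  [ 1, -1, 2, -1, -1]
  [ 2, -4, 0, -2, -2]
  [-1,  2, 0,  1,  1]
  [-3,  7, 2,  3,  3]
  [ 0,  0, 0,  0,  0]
λ = 0: alg = 5, geom = 3

Step 1 — factor the characteristic polynomial to read off the algebraic multiplicities:
  χ_A(x) = x^5

Step 2 — compute geometric multiplicities via the rank-nullity identity g(λ) = n − rank(A − λI):
  rank(A − (0)·I) = 2, so dim ker(A − (0)·I) = n − 2 = 3

Summary:
  λ = 0: algebraic multiplicity = 5, geometric multiplicity = 3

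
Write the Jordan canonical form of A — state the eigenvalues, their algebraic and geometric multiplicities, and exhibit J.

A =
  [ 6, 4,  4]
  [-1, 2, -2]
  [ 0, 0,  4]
J_2(4) ⊕ J_1(4)

The characteristic polynomial is
  det(x·I − A) = x^3 - 12*x^2 + 48*x - 64 = (x - 4)^3

Eigenvalues and multiplicities (the geometric multiplicity of λ is n − rank(A − λI), which equals the number of Jordan blocks for λ):
  λ = 4: algebraic multiplicity = 3, geometric multiplicity = 2

Determining the block sizes for each eigenvalue:
  λ = 4: 2 blocks summing to 3 forces exactly one block of size 2 and the rest size 1 → block sizes [2, 1]

Assembling the blocks gives a Jordan form
J =
  [4, 1, 0]
  [0, 4, 0]
  [0, 0, 4]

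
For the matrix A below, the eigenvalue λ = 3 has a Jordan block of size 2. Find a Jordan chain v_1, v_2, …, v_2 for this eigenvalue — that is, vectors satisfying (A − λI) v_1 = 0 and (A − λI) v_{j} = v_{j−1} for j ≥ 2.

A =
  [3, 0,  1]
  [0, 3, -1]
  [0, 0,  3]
A Jordan chain for λ = 3 of length 2:
v_1 = (1, -1, 0)ᵀ
v_2 = (0, 0, 1)ᵀ

Let N = A − (3)·I. We want v_2 with N^2 v_2 = 0 but N^1 v_2 ≠ 0; then v_{j-1} := N · v_j for j = 2, …, 2.

Pick v_2 = (0, 0, 1)ᵀ.
Then v_1 = N · v_2 = (1, -1, 0)ᵀ.

Sanity check: (A − (3)·I) v_1 = (0, 0, 0)ᵀ = 0. ✓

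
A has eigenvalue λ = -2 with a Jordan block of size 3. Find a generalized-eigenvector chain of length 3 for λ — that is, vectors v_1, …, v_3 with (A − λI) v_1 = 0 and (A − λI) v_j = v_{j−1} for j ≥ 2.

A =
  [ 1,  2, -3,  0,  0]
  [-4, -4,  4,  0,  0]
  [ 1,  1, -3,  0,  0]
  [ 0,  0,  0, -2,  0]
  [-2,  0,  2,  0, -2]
A Jordan chain for λ = -2 of length 3:
v_1 = (-2, 0, -2, 0, -4)ᵀ
v_2 = (3, -4, 1, 0, -2)ᵀ
v_3 = (1, 0, 0, 0, 0)ᵀ

Let N = A − (-2)·I. We want v_3 with N^3 v_3 = 0 but N^2 v_3 ≠ 0; then v_{j-1} := N · v_j for j = 3, …, 2.

Pick v_3 = (1, 0, 0, 0, 0)ᵀ.
Then v_2 = N · v_3 = (3, -4, 1, 0, -2)ᵀ.
Then v_1 = N · v_2 = (-2, 0, -2, 0, -4)ᵀ.

Sanity check: (A − (-2)·I) v_1 = (0, 0, 0, 0, 0)ᵀ = 0. ✓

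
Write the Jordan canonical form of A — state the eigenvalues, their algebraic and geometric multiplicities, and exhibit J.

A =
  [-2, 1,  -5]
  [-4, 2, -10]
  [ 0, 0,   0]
J_2(0) ⊕ J_1(0)

The characteristic polynomial is
  det(x·I − A) = x^3

Eigenvalues and multiplicities (the geometric multiplicity of λ is n − rank(A − λI), which equals the number of Jordan blocks for λ):
  λ = 0: algebraic multiplicity = 3, geometric multiplicity = 2

Determining the block sizes for each eigenvalue:
  λ = 0: 2 blocks summing to 3 forces exactly one block of size 2 and the rest size 1 → block sizes [2, 1]

Assembling the blocks gives a Jordan form
J =
  [0, 1, 0]
  [0, 0, 0]
  [0, 0, 0]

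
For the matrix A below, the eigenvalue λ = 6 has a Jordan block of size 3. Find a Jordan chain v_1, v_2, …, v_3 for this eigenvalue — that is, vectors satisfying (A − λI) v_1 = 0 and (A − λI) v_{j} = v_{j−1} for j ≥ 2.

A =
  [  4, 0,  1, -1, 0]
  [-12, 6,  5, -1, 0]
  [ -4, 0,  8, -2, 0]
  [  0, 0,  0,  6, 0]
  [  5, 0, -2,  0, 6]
A Jordan chain for λ = 6 of length 3:
v_1 = (0, 4, 0, 0, -2)ᵀ
v_2 = (-2, -12, -4, 0, 5)ᵀ
v_3 = (1, 0, 0, 0, 0)ᵀ

Let N = A − (6)·I. We want v_3 with N^3 v_3 = 0 but N^2 v_3 ≠ 0; then v_{j-1} := N · v_j for j = 3, …, 2.

Pick v_3 = (1, 0, 0, 0, 0)ᵀ.
Then v_2 = N · v_3 = (-2, -12, -4, 0, 5)ᵀ.
Then v_1 = N · v_2 = (0, 4, 0, 0, -2)ᵀ.

Sanity check: (A − (6)·I) v_1 = (0, 0, 0, 0, 0)ᵀ = 0. ✓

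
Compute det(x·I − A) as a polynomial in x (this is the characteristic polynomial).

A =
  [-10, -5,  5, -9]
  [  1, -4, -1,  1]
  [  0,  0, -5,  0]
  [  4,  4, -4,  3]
x^4 + 16*x^3 + 90*x^2 + 200*x + 125

Expanding det(x·I − A) (e.g. by cofactor expansion or by noting that A is similar to its Jordan form J, which has the same characteristic polynomial as A) gives
  χ_A(x) = x^4 + 16*x^3 + 90*x^2 + 200*x + 125
which factors as (x + 1)*(x + 5)^3. The eigenvalues (with algebraic multiplicities) are λ = -5 with multiplicity 3, λ = -1 with multiplicity 1.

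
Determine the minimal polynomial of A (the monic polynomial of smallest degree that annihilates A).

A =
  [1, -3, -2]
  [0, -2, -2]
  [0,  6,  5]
x^2 - 3*x + 2

The characteristic polynomial is χ_A(x) = (x - 2)*(x - 1)^2, so the eigenvalues are known. The minimal polynomial is
  m_A(x) = Π_λ (x − λ)^{k_λ}
where k_λ is the size of the *largest* Jordan block for λ (equivalently, the smallest k with (A − λI)^k v = 0 for every generalised eigenvector v of λ).

  λ = 1: largest Jordan block has size 1, contributing (x − 1)
  λ = 2: largest Jordan block has size 1, contributing (x − 2)

So m_A(x) = (x - 2)*(x - 1) = x^2 - 3*x + 2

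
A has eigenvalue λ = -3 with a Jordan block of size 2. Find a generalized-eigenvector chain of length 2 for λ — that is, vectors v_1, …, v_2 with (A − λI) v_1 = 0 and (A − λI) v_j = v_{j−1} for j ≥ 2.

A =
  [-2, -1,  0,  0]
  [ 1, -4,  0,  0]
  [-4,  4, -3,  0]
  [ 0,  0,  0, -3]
A Jordan chain for λ = -3 of length 2:
v_1 = (1, 1, -4, 0)ᵀ
v_2 = (1, 0, 0, 0)ᵀ

Let N = A − (-3)·I. We want v_2 with N^2 v_2 = 0 but N^1 v_2 ≠ 0; then v_{j-1} := N · v_j for j = 2, …, 2.

Pick v_2 = (1, 0, 0, 0)ᵀ.
Then v_1 = N · v_2 = (1, 1, -4, 0)ᵀ.

Sanity check: (A − (-3)·I) v_1 = (0, 0, 0, 0)ᵀ = 0. ✓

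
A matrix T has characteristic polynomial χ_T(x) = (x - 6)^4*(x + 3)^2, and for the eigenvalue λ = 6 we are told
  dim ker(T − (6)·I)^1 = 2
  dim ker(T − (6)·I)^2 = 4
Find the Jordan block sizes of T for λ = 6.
Block sizes for λ = 6: [2, 2]

From the dimensions of kernels of powers, the number of Jordan blocks of size at least j is d_j − d_{j−1} where d_j = dim ker(N^j) (with d_0 = 0). Computing the differences gives [2, 2].
The number of blocks of size exactly k is (#blocks of size ≥ k) − (#blocks of size ≥ k + 1), so the partition is: 2 block(s) of size 2.
In nonincreasing order the block sizes are [2, 2].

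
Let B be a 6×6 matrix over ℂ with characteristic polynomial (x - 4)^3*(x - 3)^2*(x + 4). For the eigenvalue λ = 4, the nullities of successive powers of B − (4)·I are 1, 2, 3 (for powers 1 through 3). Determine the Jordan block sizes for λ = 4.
Block sizes for λ = 4: [3]

From the dimensions of kernels of powers, the number of Jordan blocks of size at least j is d_j − d_{j−1} where d_j = dim ker(N^j) (with d_0 = 0). Computing the differences gives [1, 1, 1].
The number of blocks of size exactly k is (#blocks of size ≥ k) − (#blocks of size ≥ k + 1), so the partition is: 1 block(s) of size 3.
In nonincreasing order the block sizes are [3].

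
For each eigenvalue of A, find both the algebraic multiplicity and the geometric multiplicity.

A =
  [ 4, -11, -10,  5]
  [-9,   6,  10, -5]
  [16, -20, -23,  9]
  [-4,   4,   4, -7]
λ = -5: alg = 4, geom = 2

Step 1 — factor the characteristic polynomial to read off the algebraic multiplicities:
  χ_A(x) = (x + 5)^4

Step 2 — compute geometric multiplicities via the rank-nullity identity g(λ) = n − rank(A − λI):
  rank(A − (-5)·I) = 2, so dim ker(A − (-5)·I) = n − 2 = 2

Summary:
  λ = -5: algebraic multiplicity = 4, geometric multiplicity = 2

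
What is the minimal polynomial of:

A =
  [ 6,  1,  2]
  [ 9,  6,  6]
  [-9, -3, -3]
x^2 - 6*x + 9

The characteristic polynomial is χ_A(x) = (x - 3)^3, so the eigenvalues are known. The minimal polynomial is
  m_A(x) = Π_λ (x − λ)^{k_λ}
where k_λ is the size of the *largest* Jordan block for λ (equivalently, the smallest k with (A − λI)^k v = 0 for every generalised eigenvector v of λ).

  λ = 3: largest Jordan block has size 2, contributing (x − 3)^2

So m_A(x) = (x - 3)^2 = x^2 - 6*x + 9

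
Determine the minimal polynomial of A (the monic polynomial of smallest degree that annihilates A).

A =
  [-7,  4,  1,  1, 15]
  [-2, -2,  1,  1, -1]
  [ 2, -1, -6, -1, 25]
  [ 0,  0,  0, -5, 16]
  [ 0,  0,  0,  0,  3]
x^4 + 12*x^3 + 30*x^2 - 100*x - 375

The characteristic polynomial is χ_A(x) = (x - 3)*(x + 5)^4, so the eigenvalues are known. The minimal polynomial is
  m_A(x) = Π_λ (x − λ)^{k_λ}
where k_λ is the size of the *largest* Jordan block for λ (equivalently, the smallest k with (A − λI)^k v = 0 for every generalised eigenvector v of λ).

  λ = -5: largest Jordan block has size 3, contributing (x + 5)^3
  λ = 3: largest Jordan block has size 1, contributing (x − 3)

So m_A(x) = (x - 3)*(x + 5)^3 = x^4 + 12*x^3 + 30*x^2 - 100*x - 375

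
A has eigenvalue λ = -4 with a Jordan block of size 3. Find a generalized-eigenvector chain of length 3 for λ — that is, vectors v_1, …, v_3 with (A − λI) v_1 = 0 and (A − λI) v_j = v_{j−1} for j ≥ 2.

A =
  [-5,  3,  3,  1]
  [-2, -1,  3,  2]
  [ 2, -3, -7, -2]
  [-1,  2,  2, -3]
A Jordan chain for λ = -4 of length 3:
v_1 = (-1, -2, 2, -1)ᵀ
v_2 = (3, 3, -3, 2)ᵀ
v_3 = (0, 1, 0, 0)ᵀ

Let N = A − (-4)·I. We want v_3 with N^3 v_3 = 0 but N^2 v_3 ≠ 0; then v_{j-1} := N · v_j for j = 3, …, 2.

Pick v_3 = (0, 1, 0, 0)ᵀ.
Then v_2 = N · v_3 = (3, 3, -3, 2)ᵀ.
Then v_1 = N · v_2 = (-1, -2, 2, -1)ᵀ.

Sanity check: (A − (-4)·I) v_1 = (0, 0, 0, 0)ᵀ = 0. ✓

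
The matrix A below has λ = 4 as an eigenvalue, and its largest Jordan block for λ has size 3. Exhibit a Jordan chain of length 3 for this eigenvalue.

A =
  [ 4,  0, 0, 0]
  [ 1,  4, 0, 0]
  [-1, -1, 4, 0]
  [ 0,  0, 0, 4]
A Jordan chain for λ = 4 of length 3:
v_1 = (0, 0, -1, 0)ᵀ
v_2 = (0, 1, -1, 0)ᵀ
v_3 = (1, 0, 0, 0)ᵀ

Let N = A − (4)·I. We want v_3 with N^3 v_3 = 0 but N^2 v_3 ≠ 0; then v_{j-1} := N · v_j for j = 3, …, 2.

Pick v_3 = (1, 0, 0, 0)ᵀ.
Then v_2 = N · v_3 = (0, 1, -1, 0)ᵀ.
Then v_1 = N · v_2 = (0, 0, -1, 0)ᵀ.

Sanity check: (A − (4)·I) v_1 = (0, 0, 0, 0)ᵀ = 0. ✓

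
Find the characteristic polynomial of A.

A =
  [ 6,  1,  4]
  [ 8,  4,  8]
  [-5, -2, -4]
x^3 - 6*x^2 + 12*x - 8

Expanding det(x·I − A) (e.g. by cofactor expansion or by noting that A is similar to its Jordan form J, which has the same characteristic polynomial as A) gives
  χ_A(x) = x^3 - 6*x^2 + 12*x - 8
which factors as (x - 2)^3. The eigenvalues (with algebraic multiplicities) are λ = 2 with multiplicity 3.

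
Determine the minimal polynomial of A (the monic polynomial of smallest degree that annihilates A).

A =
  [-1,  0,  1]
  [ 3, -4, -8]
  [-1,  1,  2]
x^3 + 3*x^2 + 3*x + 1

The characteristic polynomial is χ_A(x) = (x + 1)^3, so the eigenvalues are known. The minimal polynomial is
  m_A(x) = Π_λ (x − λ)^{k_λ}
where k_λ is the size of the *largest* Jordan block for λ (equivalently, the smallest k with (A − λI)^k v = 0 for every generalised eigenvector v of λ).

  λ = -1: largest Jordan block has size 3, contributing (x + 1)^3

So m_A(x) = (x + 1)^3 = x^3 + 3*x^2 + 3*x + 1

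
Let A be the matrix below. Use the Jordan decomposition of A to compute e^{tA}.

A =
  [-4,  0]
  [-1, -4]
e^{tA} =
  [exp(-4*t), 0]
  [-t*exp(-4*t), exp(-4*t)]

Strategy: write A = P · J · P⁻¹ where J is a Jordan canonical form, so e^{tA} = P · e^{tJ} · P⁻¹, and e^{tJ} can be computed block-by-block.

A has Jordan form
J =
  [-4,  1]
  [ 0, -4]
(up to reordering of blocks).

Per-block formulas:
  For a 2×2 Jordan block J_2(-4): exp(t · J_2(-4)) = e^(-4t)·(I + t·N), where N is the 2×2 nilpotent shift.

After assembling e^{tJ} and conjugating by P, we get:

e^{tA} =
  [exp(-4*t), 0]
  [-t*exp(-4*t), exp(-4*t)]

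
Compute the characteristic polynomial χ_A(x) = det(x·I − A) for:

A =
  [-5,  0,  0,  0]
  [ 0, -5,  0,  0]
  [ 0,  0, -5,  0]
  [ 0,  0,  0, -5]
x^4 + 20*x^3 + 150*x^2 + 500*x + 625

Expanding det(x·I − A) (e.g. by cofactor expansion or by noting that A is similar to its Jordan form J, which has the same characteristic polynomial as A) gives
  χ_A(x) = x^4 + 20*x^3 + 150*x^2 + 500*x + 625
which factors as (x + 5)^4. The eigenvalues (with algebraic multiplicities) are λ = -5 with multiplicity 4.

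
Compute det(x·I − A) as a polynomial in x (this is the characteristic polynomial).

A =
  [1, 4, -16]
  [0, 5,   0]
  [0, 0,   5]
x^3 - 11*x^2 + 35*x - 25

Expanding det(x·I − A) (e.g. by cofactor expansion or by noting that A is similar to its Jordan form J, which has the same characteristic polynomial as A) gives
  χ_A(x) = x^3 - 11*x^2 + 35*x - 25
which factors as (x - 5)^2*(x - 1). The eigenvalues (with algebraic multiplicities) are λ = 1 with multiplicity 1, λ = 5 with multiplicity 2.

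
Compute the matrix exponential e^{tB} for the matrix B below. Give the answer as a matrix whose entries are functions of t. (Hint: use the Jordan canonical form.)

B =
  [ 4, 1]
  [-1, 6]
e^{tB} =
  [-t*exp(5*t) + exp(5*t), t*exp(5*t)]
  [-t*exp(5*t), t*exp(5*t) + exp(5*t)]

Strategy: write B = P · J · P⁻¹ where J is a Jordan canonical form, so e^{tB} = P · e^{tJ} · P⁻¹, and e^{tJ} can be computed block-by-block.

B has Jordan form
J =
  [5, 1]
  [0, 5]
(up to reordering of blocks).

Per-block formulas:
  For a 2×2 Jordan block J_2(5): exp(t · J_2(5)) = e^(5t)·(I + t·N), where N is the 2×2 nilpotent shift.

After assembling e^{tJ} and conjugating by P, we get:

e^{tB} =
  [-t*exp(5*t) + exp(5*t), t*exp(5*t)]
  [-t*exp(5*t), t*exp(5*t) + exp(5*t)]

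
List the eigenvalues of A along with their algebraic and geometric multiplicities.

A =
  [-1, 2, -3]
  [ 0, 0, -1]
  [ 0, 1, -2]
λ = -1: alg = 3, geom = 1

Step 1 — factor the characteristic polynomial to read off the algebraic multiplicities:
  χ_A(x) = (x + 1)^3

Step 2 — compute geometric multiplicities via the rank-nullity identity g(λ) = n − rank(A − λI):
  rank(A − (-1)·I) = 2, so dim ker(A − (-1)·I) = n − 2 = 1

Summary:
  λ = -1: algebraic multiplicity = 3, geometric multiplicity = 1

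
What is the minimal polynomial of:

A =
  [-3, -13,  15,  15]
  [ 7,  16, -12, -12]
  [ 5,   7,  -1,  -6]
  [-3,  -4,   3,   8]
x^3 - 15*x^2 + 75*x - 125

The characteristic polynomial is χ_A(x) = (x - 5)^4, so the eigenvalues are known. The minimal polynomial is
  m_A(x) = Π_λ (x − λ)^{k_λ}
where k_λ is the size of the *largest* Jordan block for λ (equivalently, the smallest k with (A − λI)^k v = 0 for every generalised eigenvector v of λ).

  λ = 5: largest Jordan block has size 3, contributing (x − 5)^3

So m_A(x) = (x - 5)^3 = x^3 - 15*x^2 + 75*x - 125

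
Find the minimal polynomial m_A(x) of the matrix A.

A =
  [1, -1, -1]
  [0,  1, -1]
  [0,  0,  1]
x^3 - 3*x^2 + 3*x - 1

The characteristic polynomial is χ_A(x) = (x - 1)^3, so the eigenvalues are known. The minimal polynomial is
  m_A(x) = Π_λ (x − λ)^{k_λ}
where k_λ is the size of the *largest* Jordan block for λ (equivalently, the smallest k with (A − λI)^k v = 0 for every generalised eigenvector v of λ).

  λ = 1: largest Jordan block has size 3, contributing (x − 1)^3

So m_A(x) = (x - 1)^3 = x^3 - 3*x^2 + 3*x - 1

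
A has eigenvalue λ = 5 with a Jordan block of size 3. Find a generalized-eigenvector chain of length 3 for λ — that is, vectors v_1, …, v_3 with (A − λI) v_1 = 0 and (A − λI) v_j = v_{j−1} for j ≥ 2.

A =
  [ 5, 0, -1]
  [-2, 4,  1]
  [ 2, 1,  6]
A Jordan chain for λ = 5 of length 3:
v_1 = (-2, 4, 0)ᵀ
v_2 = (0, -2, 2)ᵀ
v_3 = (1, 0, 0)ᵀ

Let N = A − (5)·I. We want v_3 with N^3 v_3 = 0 but N^2 v_3 ≠ 0; then v_{j-1} := N · v_j for j = 3, …, 2.

Pick v_3 = (1, 0, 0)ᵀ.
Then v_2 = N · v_3 = (0, -2, 2)ᵀ.
Then v_1 = N · v_2 = (-2, 4, 0)ᵀ.

Sanity check: (A − (5)·I) v_1 = (0, 0, 0)ᵀ = 0. ✓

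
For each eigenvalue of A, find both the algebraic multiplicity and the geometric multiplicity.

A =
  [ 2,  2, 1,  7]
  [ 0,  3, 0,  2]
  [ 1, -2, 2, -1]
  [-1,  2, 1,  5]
λ = 3: alg = 4, geom = 2

Step 1 — factor the characteristic polynomial to read off the algebraic multiplicities:
  χ_A(x) = (x - 3)^4

Step 2 — compute geometric multiplicities via the rank-nullity identity g(λ) = n − rank(A − λI):
  rank(A − (3)·I) = 2, so dim ker(A − (3)·I) = n − 2 = 2

Summary:
  λ = 3: algebraic multiplicity = 4, geometric multiplicity = 2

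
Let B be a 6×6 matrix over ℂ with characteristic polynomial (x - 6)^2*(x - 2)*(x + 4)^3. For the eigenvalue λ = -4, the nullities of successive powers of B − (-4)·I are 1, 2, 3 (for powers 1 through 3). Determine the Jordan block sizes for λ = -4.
Block sizes for λ = -4: [3]

From the dimensions of kernels of powers, the number of Jordan blocks of size at least j is d_j − d_{j−1} where d_j = dim ker(N^j) (with d_0 = 0). Computing the differences gives [1, 1, 1].
The number of blocks of size exactly k is (#blocks of size ≥ k) − (#blocks of size ≥ k + 1), so the partition is: 1 block(s) of size 3.
In nonincreasing order the block sizes are [3].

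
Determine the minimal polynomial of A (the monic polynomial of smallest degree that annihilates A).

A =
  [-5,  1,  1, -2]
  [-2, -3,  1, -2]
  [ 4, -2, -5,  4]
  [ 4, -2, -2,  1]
x^3 + 9*x^2 + 27*x + 27

The characteristic polynomial is χ_A(x) = (x + 3)^4, so the eigenvalues are known. The minimal polynomial is
  m_A(x) = Π_λ (x − λ)^{k_λ}
where k_λ is the size of the *largest* Jordan block for λ (equivalently, the smallest k with (A − λI)^k v = 0 for every generalised eigenvector v of λ).

  λ = -3: largest Jordan block has size 3, contributing (x + 3)^3

So m_A(x) = (x + 3)^3 = x^3 + 9*x^2 + 27*x + 27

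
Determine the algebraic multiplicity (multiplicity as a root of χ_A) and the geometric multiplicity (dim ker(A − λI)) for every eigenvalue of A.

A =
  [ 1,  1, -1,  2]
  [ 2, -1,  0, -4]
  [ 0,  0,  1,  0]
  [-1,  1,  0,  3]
λ = 1: alg = 4, geom = 2

Step 1 — factor the characteristic polynomial to read off the algebraic multiplicities:
  χ_A(x) = (x - 1)^4

Step 2 — compute geometric multiplicities via the rank-nullity identity g(λ) = n − rank(A − λI):
  rank(A − (1)·I) = 2, so dim ker(A − (1)·I) = n − 2 = 2

Summary:
  λ = 1: algebraic multiplicity = 4, geometric multiplicity = 2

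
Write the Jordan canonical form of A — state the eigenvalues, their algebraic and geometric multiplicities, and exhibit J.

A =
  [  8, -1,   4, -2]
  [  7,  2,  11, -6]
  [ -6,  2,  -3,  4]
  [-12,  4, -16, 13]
J_3(5) ⊕ J_1(5)

The characteristic polynomial is
  det(x·I − A) = x^4 - 20*x^3 + 150*x^2 - 500*x + 625 = (x - 5)^4

Eigenvalues and multiplicities (the geometric multiplicity of λ is n − rank(A − λI), which equals the number of Jordan blocks for λ):
  λ = 5: algebraic multiplicity = 4, geometric multiplicity = 2

Determining the block sizes for each eigenvalue:
  λ = 5: with am = 4 and gm = 2, the partition is not yet determined (e.g. several partitions of 4 into 2 parts exist). Let N = A − (5)·I. Computing rank(N^1) = 2, rank(N^2) = 1, rank(N^3) = 0; the number of blocks of size ≥ j is rank(N^{j−1}) − rank(N^j), giving [2, 1, 1]. So we have 1 block(s) of size 3, 1 block(s) of size 1 → block sizes [3, 1]

Assembling the blocks gives a Jordan form
J =
  [5, 1, 0, 0]
  [0, 5, 1, 0]
  [0, 0, 5, 0]
  [0, 0, 0, 5]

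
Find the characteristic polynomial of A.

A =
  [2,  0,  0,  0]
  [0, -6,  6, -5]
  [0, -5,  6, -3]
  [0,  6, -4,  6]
x^4 - 8*x^3 + 24*x^2 - 32*x + 16

Expanding det(x·I − A) (e.g. by cofactor expansion or by noting that A is similar to its Jordan form J, which has the same characteristic polynomial as A) gives
  χ_A(x) = x^4 - 8*x^3 + 24*x^2 - 32*x + 16
which factors as (x - 2)^4. The eigenvalues (with algebraic multiplicities) are λ = 2 with multiplicity 4.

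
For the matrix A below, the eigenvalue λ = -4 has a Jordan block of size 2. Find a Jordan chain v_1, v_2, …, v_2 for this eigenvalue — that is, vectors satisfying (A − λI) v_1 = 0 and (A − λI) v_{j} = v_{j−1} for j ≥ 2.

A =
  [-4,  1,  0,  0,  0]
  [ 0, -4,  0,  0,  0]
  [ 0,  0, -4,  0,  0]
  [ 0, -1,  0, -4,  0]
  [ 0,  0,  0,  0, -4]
A Jordan chain for λ = -4 of length 2:
v_1 = (1, 0, 0, -1, 0)ᵀ
v_2 = (0, 1, 0, 0, 0)ᵀ

Let N = A − (-4)·I. We want v_2 with N^2 v_2 = 0 but N^1 v_2 ≠ 0; then v_{j-1} := N · v_j for j = 2, …, 2.

Pick v_2 = (0, 1, 0, 0, 0)ᵀ.
Then v_1 = N · v_2 = (1, 0, 0, -1, 0)ᵀ.

Sanity check: (A − (-4)·I) v_1 = (0, 0, 0, 0, 0)ᵀ = 0. ✓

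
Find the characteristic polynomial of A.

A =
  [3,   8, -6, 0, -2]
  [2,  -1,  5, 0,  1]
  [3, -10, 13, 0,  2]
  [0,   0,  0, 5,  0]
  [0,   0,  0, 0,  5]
x^5 - 25*x^4 + 250*x^3 - 1250*x^2 + 3125*x - 3125

Expanding det(x·I − A) (e.g. by cofactor expansion or by noting that A is similar to its Jordan form J, which has the same characteristic polynomial as A) gives
  χ_A(x) = x^5 - 25*x^4 + 250*x^3 - 1250*x^2 + 3125*x - 3125
which factors as (x - 5)^5. The eigenvalues (with algebraic multiplicities) are λ = 5 with multiplicity 5.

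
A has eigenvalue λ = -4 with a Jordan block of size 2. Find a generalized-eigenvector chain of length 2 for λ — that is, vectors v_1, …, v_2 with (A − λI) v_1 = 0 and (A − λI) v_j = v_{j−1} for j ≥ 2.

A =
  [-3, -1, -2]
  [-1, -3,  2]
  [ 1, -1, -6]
A Jordan chain for λ = -4 of length 2:
v_1 = (1, -1, 1)ᵀ
v_2 = (1, 0, 0)ᵀ

Let N = A − (-4)·I. We want v_2 with N^2 v_2 = 0 but N^1 v_2 ≠ 0; then v_{j-1} := N · v_j for j = 2, …, 2.

Pick v_2 = (1, 0, 0)ᵀ.
Then v_1 = N · v_2 = (1, -1, 1)ᵀ.

Sanity check: (A − (-4)·I) v_1 = (0, 0, 0)ᵀ = 0. ✓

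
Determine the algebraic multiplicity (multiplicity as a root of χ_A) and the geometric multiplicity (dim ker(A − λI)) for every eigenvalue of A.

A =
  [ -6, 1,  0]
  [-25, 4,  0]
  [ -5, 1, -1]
λ = -1: alg = 3, geom = 2

Step 1 — factor the characteristic polynomial to read off the algebraic multiplicities:
  χ_A(x) = (x + 1)^3

Step 2 — compute geometric multiplicities via the rank-nullity identity g(λ) = n − rank(A − λI):
  rank(A − (-1)·I) = 1, so dim ker(A − (-1)·I) = n − 1 = 2

Summary:
  λ = -1: algebraic multiplicity = 3, geometric multiplicity = 2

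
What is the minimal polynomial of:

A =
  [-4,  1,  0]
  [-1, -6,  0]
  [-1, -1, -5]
x^2 + 10*x + 25

The characteristic polynomial is χ_A(x) = (x + 5)^3, so the eigenvalues are known. The minimal polynomial is
  m_A(x) = Π_λ (x − λ)^{k_λ}
where k_λ is the size of the *largest* Jordan block for λ (equivalently, the smallest k with (A − λI)^k v = 0 for every generalised eigenvector v of λ).

  λ = -5: largest Jordan block has size 2, contributing (x + 5)^2

So m_A(x) = (x + 5)^2 = x^2 + 10*x + 25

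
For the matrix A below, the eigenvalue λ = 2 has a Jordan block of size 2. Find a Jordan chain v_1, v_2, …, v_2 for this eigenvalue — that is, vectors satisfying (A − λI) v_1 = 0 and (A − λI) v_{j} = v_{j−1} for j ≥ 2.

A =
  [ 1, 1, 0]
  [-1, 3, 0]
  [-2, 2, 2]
A Jordan chain for λ = 2 of length 2:
v_1 = (-1, -1, -2)ᵀ
v_2 = (1, 0, 0)ᵀ

Let N = A − (2)·I. We want v_2 with N^2 v_2 = 0 but N^1 v_2 ≠ 0; then v_{j-1} := N · v_j for j = 2, …, 2.

Pick v_2 = (1, 0, 0)ᵀ.
Then v_1 = N · v_2 = (-1, -1, -2)ᵀ.

Sanity check: (A − (2)·I) v_1 = (0, 0, 0)ᵀ = 0. ✓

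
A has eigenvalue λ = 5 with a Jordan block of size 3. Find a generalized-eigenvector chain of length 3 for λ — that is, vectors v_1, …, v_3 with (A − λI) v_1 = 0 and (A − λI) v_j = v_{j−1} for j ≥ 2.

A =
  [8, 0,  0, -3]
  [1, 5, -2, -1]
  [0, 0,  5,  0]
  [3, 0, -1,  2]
A Jordan chain for λ = 5 of length 3:
v_1 = (3, 1, 0, 3)ᵀ
v_2 = (0, -2, 0, -1)ᵀ
v_3 = (0, 0, 1, 0)ᵀ

Let N = A − (5)·I. We want v_3 with N^3 v_3 = 0 but N^2 v_3 ≠ 0; then v_{j-1} := N · v_j for j = 3, …, 2.

Pick v_3 = (0, 0, 1, 0)ᵀ.
Then v_2 = N · v_3 = (0, -2, 0, -1)ᵀ.
Then v_1 = N · v_2 = (3, 1, 0, 3)ᵀ.

Sanity check: (A − (5)·I) v_1 = (0, 0, 0, 0)ᵀ = 0. ✓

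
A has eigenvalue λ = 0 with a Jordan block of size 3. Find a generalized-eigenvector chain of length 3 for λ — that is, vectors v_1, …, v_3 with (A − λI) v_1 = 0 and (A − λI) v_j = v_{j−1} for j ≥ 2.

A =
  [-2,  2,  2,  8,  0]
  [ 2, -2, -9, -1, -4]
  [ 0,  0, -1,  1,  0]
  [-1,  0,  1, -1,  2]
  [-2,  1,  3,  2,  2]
A Jordan chain for λ = 0 of length 3:
v_1 = (0, 15, -3, -3, 0)ᵀ
v_2 = (-12, 5, -1, -4, -9)ᵀ
v_3 = (5, -2, 1, 0, 0)ᵀ

Let N = A − (0)·I. We want v_3 with N^3 v_3 = 0 but N^2 v_3 ≠ 0; then v_{j-1} := N · v_j for j = 3, …, 2.

Pick v_3 = (5, -2, 1, 0, 0)ᵀ.
Then v_2 = N · v_3 = (-12, 5, -1, -4, -9)ᵀ.
Then v_1 = N · v_2 = (0, 15, -3, -3, 0)ᵀ.

Sanity check: (A − (0)·I) v_1 = (0, 0, 0, 0, 0)ᵀ = 0. ✓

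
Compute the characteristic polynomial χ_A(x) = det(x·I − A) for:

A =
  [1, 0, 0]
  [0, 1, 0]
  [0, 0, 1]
x^3 - 3*x^2 + 3*x - 1

Expanding det(x·I − A) (e.g. by cofactor expansion or by noting that A is similar to its Jordan form J, which has the same characteristic polynomial as A) gives
  χ_A(x) = x^3 - 3*x^2 + 3*x - 1
which factors as (x - 1)^3. The eigenvalues (with algebraic multiplicities) are λ = 1 with multiplicity 3.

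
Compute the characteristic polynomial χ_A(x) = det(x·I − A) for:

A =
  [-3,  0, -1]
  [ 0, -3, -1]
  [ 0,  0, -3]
x^3 + 9*x^2 + 27*x + 27

Expanding det(x·I − A) (e.g. by cofactor expansion or by noting that A is similar to its Jordan form J, which has the same characteristic polynomial as A) gives
  χ_A(x) = x^3 + 9*x^2 + 27*x + 27
which factors as (x + 3)^3. The eigenvalues (with algebraic multiplicities) are λ = -3 with multiplicity 3.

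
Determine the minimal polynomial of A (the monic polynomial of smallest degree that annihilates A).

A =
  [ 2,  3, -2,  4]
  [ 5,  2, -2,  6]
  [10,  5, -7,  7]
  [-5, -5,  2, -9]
x^2 + 6*x + 9

The characteristic polynomial is χ_A(x) = (x + 3)^4, so the eigenvalues are known. The minimal polynomial is
  m_A(x) = Π_λ (x − λ)^{k_λ}
where k_λ is the size of the *largest* Jordan block for λ (equivalently, the smallest k with (A − λI)^k v = 0 for every generalised eigenvector v of λ).

  λ = -3: largest Jordan block has size 2, contributing (x + 3)^2

So m_A(x) = (x + 3)^2 = x^2 + 6*x + 9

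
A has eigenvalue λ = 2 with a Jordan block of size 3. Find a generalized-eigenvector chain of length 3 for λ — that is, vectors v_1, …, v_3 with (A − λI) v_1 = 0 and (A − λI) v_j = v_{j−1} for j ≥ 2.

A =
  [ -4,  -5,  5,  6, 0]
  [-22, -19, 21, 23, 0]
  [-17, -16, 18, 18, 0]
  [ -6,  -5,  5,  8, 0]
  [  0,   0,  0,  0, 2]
A Jordan chain for λ = 2 of length 3:
v_1 = (0, -1, -1, 0, 0)ᵀ
v_2 = (-1, -1, -1, -1, 0)ᵀ
v_3 = (1, -1, 0, 0, 0)ᵀ

Let N = A − (2)·I. We want v_3 with N^3 v_3 = 0 but N^2 v_3 ≠ 0; then v_{j-1} := N · v_j for j = 3, …, 2.

Pick v_3 = (1, -1, 0, 0, 0)ᵀ.
Then v_2 = N · v_3 = (-1, -1, -1, -1, 0)ᵀ.
Then v_1 = N · v_2 = (0, -1, -1, 0, 0)ᵀ.

Sanity check: (A − (2)·I) v_1 = (0, 0, 0, 0, 0)ᵀ = 0. ✓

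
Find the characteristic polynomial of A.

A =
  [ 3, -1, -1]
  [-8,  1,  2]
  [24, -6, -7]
x^3 + 3*x^2 + 3*x + 1

Expanding det(x·I − A) (e.g. by cofactor expansion or by noting that A is similar to its Jordan form J, which has the same characteristic polynomial as A) gives
  χ_A(x) = x^3 + 3*x^2 + 3*x + 1
which factors as (x + 1)^3. The eigenvalues (with algebraic multiplicities) are λ = -1 with multiplicity 3.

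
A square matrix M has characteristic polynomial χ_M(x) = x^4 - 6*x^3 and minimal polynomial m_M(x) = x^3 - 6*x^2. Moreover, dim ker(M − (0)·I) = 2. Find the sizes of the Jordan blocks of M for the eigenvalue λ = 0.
Block sizes for λ = 0: [2, 1]

Step 1 — from the characteristic polynomial, algebraic multiplicity of λ = 0 is 3. From dim ker(M − (0)·I) = 2, there are exactly 2 Jordan blocks for λ = 0.
Step 2 — from the minimal polynomial, the factor (x − 0)^2 tells us the largest block for λ = 0 has size 2.
Step 3 — with total size 3, 2 blocks, and largest block 2, the block sizes (in nonincreasing order) are [2, 1].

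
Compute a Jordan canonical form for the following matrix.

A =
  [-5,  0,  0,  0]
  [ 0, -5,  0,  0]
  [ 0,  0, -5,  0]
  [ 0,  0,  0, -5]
J_1(-5) ⊕ J_1(-5) ⊕ J_1(-5) ⊕ J_1(-5)

The characteristic polynomial is
  det(x·I − A) = x^4 + 20*x^3 + 150*x^2 + 500*x + 625 = (x + 5)^4

Eigenvalues and multiplicities (the geometric multiplicity of λ is n − rank(A − λI), which equals the number of Jordan blocks for λ):
  λ = -5: algebraic multiplicity = 4, geometric multiplicity = 4

Determining the block sizes for each eigenvalue:
  λ = -5: gm = am = 4, so every block has size 1 → block sizes [1, 1, 1, 1]

Assembling the blocks gives a Jordan form
J =
  [-5,  0,  0,  0]
  [ 0, -5,  0,  0]
  [ 0,  0, -5,  0]
  [ 0,  0,  0, -5]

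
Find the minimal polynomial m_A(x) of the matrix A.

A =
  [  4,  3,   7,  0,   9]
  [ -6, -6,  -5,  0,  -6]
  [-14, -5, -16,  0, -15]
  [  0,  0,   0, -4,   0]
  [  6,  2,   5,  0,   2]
x^3 + 12*x^2 + 48*x + 64

The characteristic polynomial is χ_A(x) = (x + 4)^5, so the eigenvalues are known. The minimal polynomial is
  m_A(x) = Π_λ (x − λ)^{k_λ}
where k_λ is the size of the *largest* Jordan block for λ (equivalently, the smallest k with (A − λI)^k v = 0 for every generalised eigenvector v of λ).

  λ = -4: largest Jordan block has size 3, contributing (x + 4)^3

So m_A(x) = (x + 4)^3 = x^3 + 12*x^2 + 48*x + 64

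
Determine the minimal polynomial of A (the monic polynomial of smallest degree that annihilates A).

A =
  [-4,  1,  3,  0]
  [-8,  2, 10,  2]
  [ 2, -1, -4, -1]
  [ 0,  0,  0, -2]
x^3 + 6*x^2 + 12*x + 8

The characteristic polynomial is χ_A(x) = (x + 2)^4, so the eigenvalues are known. The minimal polynomial is
  m_A(x) = Π_λ (x − λ)^{k_λ}
where k_λ is the size of the *largest* Jordan block for λ (equivalently, the smallest k with (A − λI)^k v = 0 for every generalised eigenvector v of λ).

  λ = -2: largest Jordan block has size 3, contributing (x + 2)^3

So m_A(x) = (x + 2)^3 = x^3 + 6*x^2 + 12*x + 8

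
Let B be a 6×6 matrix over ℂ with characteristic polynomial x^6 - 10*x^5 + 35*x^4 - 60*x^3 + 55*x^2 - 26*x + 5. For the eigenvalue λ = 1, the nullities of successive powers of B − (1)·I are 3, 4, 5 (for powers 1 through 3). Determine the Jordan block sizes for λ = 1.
Block sizes for λ = 1: [3, 1, 1]

From the dimensions of kernels of powers, the number of Jordan blocks of size at least j is d_j − d_{j−1} where d_j = dim ker(N^j) (with d_0 = 0). Computing the differences gives [3, 1, 1].
The number of blocks of size exactly k is (#blocks of size ≥ k) − (#blocks of size ≥ k + 1), so the partition is: 2 block(s) of size 1, 1 block(s) of size 3.
In nonincreasing order the block sizes are [3, 1, 1].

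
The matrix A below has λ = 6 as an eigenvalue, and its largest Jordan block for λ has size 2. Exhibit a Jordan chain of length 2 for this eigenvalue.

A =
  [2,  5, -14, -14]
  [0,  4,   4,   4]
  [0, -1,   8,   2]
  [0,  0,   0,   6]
A Jordan chain for λ = 6 of length 2:
v_1 = (1, -2, -1, 0)ᵀ
v_2 = (1, 1, 0, 0)ᵀ

Let N = A − (6)·I. We want v_2 with N^2 v_2 = 0 but N^1 v_2 ≠ 0; then v_{j-1} := N · v_j for j = 2, …, 2.

Pick v_2 = (1, 1, 0, 0)ᵀ.
Then v_1 = N · v_2 = (1, -2, -1, 0)ᵀ.

Sanity check: (A − (6)·I) v_1 = (0, 0, 0, 0)ᵀ = 0. ✓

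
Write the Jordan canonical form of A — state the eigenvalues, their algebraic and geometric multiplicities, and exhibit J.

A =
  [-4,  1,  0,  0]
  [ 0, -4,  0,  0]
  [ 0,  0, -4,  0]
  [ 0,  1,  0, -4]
J_2(-4) ⊕ J_1(-4) ⊕ J_1(-4)

The characteristic polynomial is
  det(x·I − A) = x^4 + 16*x^3 + 96*x^2 + 256*x + 256 = (x + 4)^4

Eigenvalues and multiplicities (the geometric multiplicity of λ is n − rank(A − λI), which equals the number of Jordan blocks for λ):
  λ = -4: algebraic multiplicity = 4, geometric multiplicity = 3

Determining the block sizes for each eigenvalue:
  λ = -4: 3 blocks summing to 4 forces exactly one block of size 2 and the rest size 1 → block sizes [2, 1, 1]

Assembling the blocks gives a Jordan form
J =
  [-4,  1,  0,  0]
  [ 0, -4,  0,  0]
  [ 0,  0, -4,  0]
  [ 0,  0,  0, -4]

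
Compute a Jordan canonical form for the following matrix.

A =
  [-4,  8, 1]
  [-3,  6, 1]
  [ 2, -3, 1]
J_3(1)

The characteristic polynomial is
  det(x·I − A) = x^3 - 3*x^2 + 3*x - 1 = (x - 1)^3

Eigenvalues and multiplicities (the geometric multiplicity of λ is n − rank(A − λI), which equals the number of Jordan blocks for λ):
  λ = 1: algebraic multiplicity = 3, geometric multiplicity = 1

Determining the block sizes for each eigenvalue:
  λ = 1: one block (gm = 1), so the single block has size am = 3 → block sizes [3]

Assembling the blocks gives a Jordan form
J =
  [1, 1, 0]
  [0, 1, 1]
  [0, 0, 1]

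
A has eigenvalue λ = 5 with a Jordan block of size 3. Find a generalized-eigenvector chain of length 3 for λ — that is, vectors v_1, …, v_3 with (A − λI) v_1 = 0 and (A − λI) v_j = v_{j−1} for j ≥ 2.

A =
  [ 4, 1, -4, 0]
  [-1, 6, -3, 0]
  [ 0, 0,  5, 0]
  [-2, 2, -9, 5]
A Jordan chain for λ = 5 of length 3:
v_1 = (1, 1, 0, 2)ᵀ
v_2 = (-4, -3, 0, -9)ᵀ
v_3 = (0, 0, 1, 0)ᵀ

Let N = A − (5)·I. We want v_3 with N^3 v_3 = 0 but N^2 v_3 ≠ 0; then v_{j-1} := N · v_j for j = 3, …, 2.

Pick v_3 = (0, 0, 1, 0)ᵀ.
Then v_2 = N · v_3 = (-4, -3, 0, -9)ᵀ.
Then v_1 = N · v_2 = (1, 1, 0, 2)ᵀ.

Sanity check: (A − (5)·I) v_1 = (0, 0, 0, 0)ᵀ = 0. ✓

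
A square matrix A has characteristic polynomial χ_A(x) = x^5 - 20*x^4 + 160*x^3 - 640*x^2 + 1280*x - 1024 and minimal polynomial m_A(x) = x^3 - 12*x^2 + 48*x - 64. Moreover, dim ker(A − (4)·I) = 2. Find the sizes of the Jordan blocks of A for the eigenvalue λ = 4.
Block sizes for λ = 4: [3, 2]

Step 1 — from the characteristic polynomial, algebraic multiplicity of λ = 4 is 5. From dim ker(A − (4)·I) = 2, there are exactly 2 Jordan blocks for λ = 4.
Step 2 — from the minimal polynomial, the factor (x − 4)^3 tells us the largest block for λ = 4 has size 3.
Step 3 — with total size 5, 2 blocks, and largest block 3, the block sizes (in nonincreasing order) are [3, 2].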